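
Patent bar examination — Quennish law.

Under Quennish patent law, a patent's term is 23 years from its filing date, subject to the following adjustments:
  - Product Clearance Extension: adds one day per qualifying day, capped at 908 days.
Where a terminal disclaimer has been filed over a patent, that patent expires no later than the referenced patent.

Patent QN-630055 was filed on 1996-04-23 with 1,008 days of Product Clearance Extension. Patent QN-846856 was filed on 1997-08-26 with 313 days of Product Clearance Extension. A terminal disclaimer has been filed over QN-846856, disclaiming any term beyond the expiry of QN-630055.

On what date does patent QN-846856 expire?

Natural term of QN-846856:
  Base: filing + 23 years → 26 August 2020.
  Product Clearance Extension: 313 days (within the 908-day cap) → +313 days → 5 July 2021.
Expiry of referenced patent QN-630055:
  Base: filing + 23 years → 23 April 2019.
  Product Clearance Extension: 1008 days claimed exceeds the 908-day cap, so +908 days → 17 October 2021.
Terminal disclaimer: QN-846856 expires on the earlier of 5 July 2021 and 17 October 2021.

2021-07-05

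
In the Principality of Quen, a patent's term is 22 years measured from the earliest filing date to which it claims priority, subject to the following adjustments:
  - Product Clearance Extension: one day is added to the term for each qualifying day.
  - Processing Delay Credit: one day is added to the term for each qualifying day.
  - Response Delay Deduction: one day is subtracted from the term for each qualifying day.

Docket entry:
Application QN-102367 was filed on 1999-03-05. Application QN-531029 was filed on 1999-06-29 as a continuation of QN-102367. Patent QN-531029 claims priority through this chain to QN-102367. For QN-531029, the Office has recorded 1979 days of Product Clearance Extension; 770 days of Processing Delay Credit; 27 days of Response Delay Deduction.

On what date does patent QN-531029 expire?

2028-08-17

Earliest priority filing: 5 March 1999.
Base term: 5 March 1999 + 22 years → 5 March 2021.
Product Clearance Extension: +1979 days → 5 August 2026.
Processing Delay Credit: +770 days → 13 September 2028.
Response Delay Deduction: −27 days → 17 August 2028.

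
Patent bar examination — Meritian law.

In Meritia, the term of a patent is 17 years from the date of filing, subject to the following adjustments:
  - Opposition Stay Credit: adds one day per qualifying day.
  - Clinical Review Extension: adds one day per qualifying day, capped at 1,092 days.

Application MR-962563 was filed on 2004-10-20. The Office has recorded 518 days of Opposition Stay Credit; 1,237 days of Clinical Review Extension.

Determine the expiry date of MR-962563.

March 18, 2026

Base term: filing date + 17 years → 20 October 2021.
Opposition Stay Credit: +518 days → 22 March 2023.
Clinical Review Extension: 1237 days claimed exceeds the 1092-day cap, so +1092 days → 18 March 2026.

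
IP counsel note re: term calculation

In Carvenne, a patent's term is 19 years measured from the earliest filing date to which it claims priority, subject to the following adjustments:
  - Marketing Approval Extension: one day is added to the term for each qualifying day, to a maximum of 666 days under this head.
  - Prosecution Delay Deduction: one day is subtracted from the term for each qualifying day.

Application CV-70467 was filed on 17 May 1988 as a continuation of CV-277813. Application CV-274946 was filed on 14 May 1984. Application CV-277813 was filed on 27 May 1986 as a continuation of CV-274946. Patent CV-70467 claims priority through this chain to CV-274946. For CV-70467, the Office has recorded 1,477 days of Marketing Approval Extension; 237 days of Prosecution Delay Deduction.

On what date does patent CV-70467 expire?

Earliest priority filing: 14 May 1984.
Base term: 14 May 1984 + 19 years → 14 May 2003.
Marketing Approval Extension: 1477 days claimed exceeds the 666-day cap, so +666 days → 10 March 2005.
Prosecution Delay Deduction: −237 days → 16 July 2004.

July 16, 2004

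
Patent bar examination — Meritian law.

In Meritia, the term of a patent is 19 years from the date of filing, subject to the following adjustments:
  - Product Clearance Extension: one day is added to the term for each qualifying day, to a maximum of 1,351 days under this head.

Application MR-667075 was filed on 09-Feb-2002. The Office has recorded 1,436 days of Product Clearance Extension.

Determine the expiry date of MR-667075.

2024-10-22

Base term: filing date + 19 years → 9 February 2021.
Product Clearance Extension: 1436 days claimed exceeds the 1351-day cap, so +1351 days → 22 October 2024.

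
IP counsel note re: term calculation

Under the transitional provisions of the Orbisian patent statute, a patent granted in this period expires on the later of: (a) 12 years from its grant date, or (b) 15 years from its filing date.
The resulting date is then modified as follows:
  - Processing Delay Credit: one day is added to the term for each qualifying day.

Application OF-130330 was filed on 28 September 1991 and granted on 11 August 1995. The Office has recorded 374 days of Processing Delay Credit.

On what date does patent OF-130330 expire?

(a) grant + 12 years → 11 August 2007.
(b) filing + 15 years → 28 September 2006.
Later of the two: 11 August 2007.
Processing Delay Credit: +374 days → 19 August 2008.

2008-08-19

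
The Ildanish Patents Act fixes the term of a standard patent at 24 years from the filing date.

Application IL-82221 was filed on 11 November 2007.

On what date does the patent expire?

2031-11-11

Filing date + 24 years → 11 November 2031.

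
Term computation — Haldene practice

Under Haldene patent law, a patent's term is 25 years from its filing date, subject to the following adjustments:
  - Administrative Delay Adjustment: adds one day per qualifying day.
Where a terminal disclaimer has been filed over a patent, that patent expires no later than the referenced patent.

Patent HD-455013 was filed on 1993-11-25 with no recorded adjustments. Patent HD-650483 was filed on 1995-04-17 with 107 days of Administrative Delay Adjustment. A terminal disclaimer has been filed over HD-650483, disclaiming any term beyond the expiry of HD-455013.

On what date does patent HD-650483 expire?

2018-11-25

Natural term of HD-650483:
  Base: filing + 25 years → 17 April 2020.
  Administrative Delay Adjustment: +107 days → 2 August 2020.
Expiry of referenced patent HD-455013:
  Base: filing + 25 years → 25 November 2018.
Terminal disclaimer: HD-650483 expires on the earlier of 2 August 2020 and 25 November 2018.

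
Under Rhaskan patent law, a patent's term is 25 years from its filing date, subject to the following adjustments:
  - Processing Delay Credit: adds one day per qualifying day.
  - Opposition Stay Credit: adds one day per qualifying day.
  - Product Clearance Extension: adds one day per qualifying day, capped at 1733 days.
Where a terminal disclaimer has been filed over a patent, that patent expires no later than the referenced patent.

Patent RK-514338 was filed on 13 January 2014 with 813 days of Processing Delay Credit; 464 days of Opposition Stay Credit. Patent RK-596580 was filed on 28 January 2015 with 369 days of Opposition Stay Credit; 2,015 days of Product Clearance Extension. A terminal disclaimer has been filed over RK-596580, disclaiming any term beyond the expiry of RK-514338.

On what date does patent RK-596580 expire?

2042-07-13

Natural term of RK-596580:
  Base: filing + 25 years → 28 January 2040.
  Opposition Stay Credit: +369 days → 31 January 2041.
  Product Clearance Extension: 2015 days claimed exceeds the 1733-day cap, so +1733 days → 30 October 2045.
Expiry of referenced patent RK-514338:
  Base: filing + 25 years → 13 January 2039.
  Processing Delay Credit: +813 days → 5 April 2041.
  Opposition Stay Credit: +464 days → 13 July 2042.
Terminal disclaimer: RK-596580 expires on the earlier of 30 October 2045 and 13 July 2042.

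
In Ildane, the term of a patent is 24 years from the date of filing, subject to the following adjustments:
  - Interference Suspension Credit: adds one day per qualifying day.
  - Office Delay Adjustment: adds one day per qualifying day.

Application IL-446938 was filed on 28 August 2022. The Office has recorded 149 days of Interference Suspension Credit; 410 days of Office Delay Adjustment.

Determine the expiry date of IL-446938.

Base term: filing date + 24 years → 28 August 2046.
Interference Suspension Credit: +149 days → 24 January 2047.
Office Delay Adjustment: +410 days → 9 March 2048.

2048-03-09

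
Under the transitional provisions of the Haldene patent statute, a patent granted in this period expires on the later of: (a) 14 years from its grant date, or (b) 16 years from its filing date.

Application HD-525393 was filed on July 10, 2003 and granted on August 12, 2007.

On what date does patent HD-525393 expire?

(a) grant + 14 years → 12 August 2021.
(b) filing + 16 years → 10 July 2019.
Later of the two: 12 August 2021.

2021-08-12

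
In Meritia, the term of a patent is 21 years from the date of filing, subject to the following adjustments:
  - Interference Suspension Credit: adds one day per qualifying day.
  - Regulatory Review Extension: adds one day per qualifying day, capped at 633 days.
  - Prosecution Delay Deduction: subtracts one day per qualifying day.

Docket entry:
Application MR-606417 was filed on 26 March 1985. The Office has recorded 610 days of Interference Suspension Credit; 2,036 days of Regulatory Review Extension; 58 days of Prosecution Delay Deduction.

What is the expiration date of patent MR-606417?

Base term: filing date + 21 years → 26 March 2006.
Interference Suspension Credit: +610 days → 26 November 2007.
Regulatory Review Extension: 2036 days claimed exceeds the 633-day cap, so +633 days → 20 August 2009.
Prosecution Delay Deduction: −58 days → 23 June 2009.

2009-06-23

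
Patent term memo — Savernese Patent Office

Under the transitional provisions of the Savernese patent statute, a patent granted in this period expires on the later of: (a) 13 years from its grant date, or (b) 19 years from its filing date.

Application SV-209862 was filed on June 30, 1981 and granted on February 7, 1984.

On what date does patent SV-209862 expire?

June 30, 2000

(a) grant + 13 years → 7 February 1997.
(b) filing + 19 years → 30 June 2000.
Later of the two: 30 June 2000.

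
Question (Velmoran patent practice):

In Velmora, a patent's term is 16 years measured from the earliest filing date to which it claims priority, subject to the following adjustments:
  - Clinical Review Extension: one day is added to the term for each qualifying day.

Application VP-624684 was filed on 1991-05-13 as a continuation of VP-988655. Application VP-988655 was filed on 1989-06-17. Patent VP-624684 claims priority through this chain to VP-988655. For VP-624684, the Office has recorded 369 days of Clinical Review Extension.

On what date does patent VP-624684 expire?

2006-06-21

Earliest priority filing: 17 June 1989.
Base term: 17 June 1989 + 16 years → 17 June 2005.
Clinical Review Extension: +369 days → 21 June 2006.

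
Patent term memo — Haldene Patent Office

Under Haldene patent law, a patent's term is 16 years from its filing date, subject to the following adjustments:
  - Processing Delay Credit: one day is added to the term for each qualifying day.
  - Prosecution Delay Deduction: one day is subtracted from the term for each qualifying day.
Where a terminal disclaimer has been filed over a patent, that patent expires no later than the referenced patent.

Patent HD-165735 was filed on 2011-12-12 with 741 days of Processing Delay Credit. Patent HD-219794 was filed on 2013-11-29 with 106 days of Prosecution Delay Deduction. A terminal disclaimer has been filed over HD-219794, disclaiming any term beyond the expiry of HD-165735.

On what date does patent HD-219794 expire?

Natural term of HD-219794:
  Base: filing + 16 years → 29 November 2029.
  Prosecution Delay Deduction: −106 days → 15 August 2029.
Expiry of referenced patent HD-165735:
  Base: filing + 16 years → 12 December 2027.
  Processing Delay Credit: +741 days → 22 December 2029.
Terminal disclaimer: HD-219794 expires on the earlier of 15 August 2029 and 22 December 2029.

2029-08-15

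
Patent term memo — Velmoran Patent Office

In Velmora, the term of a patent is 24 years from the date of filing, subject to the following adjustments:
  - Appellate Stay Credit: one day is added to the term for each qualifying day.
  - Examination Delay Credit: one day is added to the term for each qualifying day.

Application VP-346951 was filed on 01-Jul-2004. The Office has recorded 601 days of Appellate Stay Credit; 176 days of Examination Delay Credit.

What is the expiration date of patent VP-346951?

Base term: filing date + 24 years → 1 July 2028.
Appellate Stay Credit: +601 days → 22 February 2030.
Examination Delay Credit: +176 days → 17 August 2030.

August 17, 2030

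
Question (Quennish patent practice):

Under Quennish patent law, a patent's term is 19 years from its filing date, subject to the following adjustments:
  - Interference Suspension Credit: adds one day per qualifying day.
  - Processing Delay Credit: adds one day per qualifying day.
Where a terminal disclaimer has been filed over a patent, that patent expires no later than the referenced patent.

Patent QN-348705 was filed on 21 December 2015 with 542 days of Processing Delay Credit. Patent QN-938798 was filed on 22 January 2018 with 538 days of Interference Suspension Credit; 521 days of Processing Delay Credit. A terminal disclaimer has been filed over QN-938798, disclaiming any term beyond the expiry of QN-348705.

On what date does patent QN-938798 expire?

Natural term of QN-938798:
  Base: filing + 19 years → 22 January 2037.
  Interference Suspension Credit: +538 days → 14 July 2038.
  Processing Delay Credit: +521 days → 17 December 2039.
Expiry of referenced patent QN-348705:
  Base: filing + 19 years → 21 December 2034.
  Processing Delay Credit: +542 days → 15 June 2036.
Terminal disclaimer: QN-938798 expires on the earlier of 17 December 2039 and 15 June 2036.

June 15, 2036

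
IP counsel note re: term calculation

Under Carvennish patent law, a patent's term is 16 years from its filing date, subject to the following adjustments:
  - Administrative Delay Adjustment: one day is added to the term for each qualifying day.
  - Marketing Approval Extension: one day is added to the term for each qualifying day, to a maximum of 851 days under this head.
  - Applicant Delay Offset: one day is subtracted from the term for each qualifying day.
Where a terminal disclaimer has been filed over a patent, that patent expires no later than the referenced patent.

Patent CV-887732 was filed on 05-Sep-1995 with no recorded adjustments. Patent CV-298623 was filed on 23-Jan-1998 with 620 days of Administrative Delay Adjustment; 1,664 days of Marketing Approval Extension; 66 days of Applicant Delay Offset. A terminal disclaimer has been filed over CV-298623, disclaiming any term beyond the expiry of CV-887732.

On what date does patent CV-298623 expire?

Natural term of CV-298623:
  Base: filing + 16 years → 23 January 2014.
  Administrative Delay Adjustment: +620 days → 5 October 2015.
  Marketing Approval Extension: 1664 days claimed exceeds the 851-day cap, so +851 days → 2 February 2018.
  Applicant Delay Offset: −66 days → 28 November 2017.
Expiry of referenced patent CV-887732:
  Base: filing + 16 years → 5 September 2011.
Terminal disclaimer: CV-298623 expires on the earlier of 28 November 2017 and 5 September 2011.

2011-09-05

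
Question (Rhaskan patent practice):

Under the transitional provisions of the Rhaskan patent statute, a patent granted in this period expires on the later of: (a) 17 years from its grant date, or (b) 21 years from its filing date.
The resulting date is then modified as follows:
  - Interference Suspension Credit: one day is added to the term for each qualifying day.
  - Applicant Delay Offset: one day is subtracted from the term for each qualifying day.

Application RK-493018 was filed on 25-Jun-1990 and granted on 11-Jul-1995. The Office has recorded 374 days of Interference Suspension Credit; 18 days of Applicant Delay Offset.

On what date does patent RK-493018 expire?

(a) grant + 17 years → 11 July 2012.
(b) filing + 21 years → 25 June 2011.
Later of the two: 11 July 2012.
Interference Suspension Credit: +374 days → 20 July 2013.
Applicant Delay Offset: −18 days → 2 July 2013.

July 2, 2013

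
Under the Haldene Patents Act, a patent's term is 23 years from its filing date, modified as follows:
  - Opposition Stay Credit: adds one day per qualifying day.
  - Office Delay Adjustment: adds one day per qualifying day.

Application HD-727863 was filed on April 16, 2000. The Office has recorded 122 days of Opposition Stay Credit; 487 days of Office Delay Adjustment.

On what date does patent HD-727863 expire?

December 15, 2024

Base term: filing date + 23 years → 16 April 2023.
Opposition Stay Credit: +122 days → 16 August 2023.
Office Delay Adjustment: +487 days → 15 December 2024.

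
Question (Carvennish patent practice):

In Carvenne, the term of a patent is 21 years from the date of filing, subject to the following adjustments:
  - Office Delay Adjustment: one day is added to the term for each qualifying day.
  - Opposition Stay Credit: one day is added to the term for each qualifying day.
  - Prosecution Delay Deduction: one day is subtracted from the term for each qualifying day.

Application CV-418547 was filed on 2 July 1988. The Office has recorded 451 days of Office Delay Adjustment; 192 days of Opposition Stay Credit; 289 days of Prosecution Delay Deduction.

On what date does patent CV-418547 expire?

Base term: filing date + 21 years → 2 July 2009.
Office Delay Adjustment: +451 days → 26 September 2010.
Opposition Stay Credit: +192 days → 6 April 2011.
Prosecution Delay Deduction: −289 days → 21 June 2010.

June 21, 2010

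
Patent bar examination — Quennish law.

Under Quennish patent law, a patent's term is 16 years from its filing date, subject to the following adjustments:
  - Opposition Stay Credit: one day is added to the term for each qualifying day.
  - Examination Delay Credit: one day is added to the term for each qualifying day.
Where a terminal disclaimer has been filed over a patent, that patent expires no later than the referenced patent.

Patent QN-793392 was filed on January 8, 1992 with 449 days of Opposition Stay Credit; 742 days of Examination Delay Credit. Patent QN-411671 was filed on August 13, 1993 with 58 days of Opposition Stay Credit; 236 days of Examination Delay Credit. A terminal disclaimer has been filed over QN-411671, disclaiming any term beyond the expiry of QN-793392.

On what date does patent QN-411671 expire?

Natural term of QN-411671:
  Base: filing + 16 years → 13 August 2009.
  Opposition Stay Credit: +58 days → 10 October 2009.
  Examination Delay Credit: +236 days → 3 June 2010.
Expiry of referenced patent QN-793392:
  Base: filing + 16 years → 8 January 2008.
  Opposition Stay Credit: +449 days → 1 April 2009.
  Examination Delay Credit: +742 days → 13 April 2011.
Terminal disclaimer: QN-411671 expires on the earlier of 3 June 2010 and 13 April 2011.

2010-06-03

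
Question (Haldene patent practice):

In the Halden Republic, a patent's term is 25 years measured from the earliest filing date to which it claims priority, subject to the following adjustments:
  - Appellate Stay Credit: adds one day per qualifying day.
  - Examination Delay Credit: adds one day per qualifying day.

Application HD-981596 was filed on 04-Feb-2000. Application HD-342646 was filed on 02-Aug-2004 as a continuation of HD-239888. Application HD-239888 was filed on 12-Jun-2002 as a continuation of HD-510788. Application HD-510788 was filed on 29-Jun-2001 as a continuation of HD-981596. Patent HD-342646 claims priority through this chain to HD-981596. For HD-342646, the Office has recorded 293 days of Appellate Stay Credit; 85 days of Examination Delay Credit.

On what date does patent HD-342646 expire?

Earliest priority filing: 4 February 2000.
Base term: 4 February 2000 + 25 years → 4 February 2025.
Appellate Stay Credit: +293 days → 24 November 2025.
Examination Delay Credit: +85 days → 17 February 2026.

2026-02-17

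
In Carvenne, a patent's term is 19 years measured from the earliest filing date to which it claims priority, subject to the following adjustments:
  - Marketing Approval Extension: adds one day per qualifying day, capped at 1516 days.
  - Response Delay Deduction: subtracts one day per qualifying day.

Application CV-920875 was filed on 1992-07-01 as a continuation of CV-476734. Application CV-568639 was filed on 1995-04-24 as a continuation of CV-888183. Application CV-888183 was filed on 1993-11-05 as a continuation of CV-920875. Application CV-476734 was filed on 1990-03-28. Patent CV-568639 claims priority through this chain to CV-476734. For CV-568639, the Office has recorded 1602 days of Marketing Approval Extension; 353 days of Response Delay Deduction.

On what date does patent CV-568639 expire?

Earliest priority filing: 28 March 1990.
Base term: 28 March 1990 + 19 years → 28 March 2009.
Marketing Approval Extension: 1602 days claimed exceeds the 1516-day cap, so +1516 days → 22 May 2013.
Response Delay Deduction: −353 days → 3 June 2012.

2012-06-03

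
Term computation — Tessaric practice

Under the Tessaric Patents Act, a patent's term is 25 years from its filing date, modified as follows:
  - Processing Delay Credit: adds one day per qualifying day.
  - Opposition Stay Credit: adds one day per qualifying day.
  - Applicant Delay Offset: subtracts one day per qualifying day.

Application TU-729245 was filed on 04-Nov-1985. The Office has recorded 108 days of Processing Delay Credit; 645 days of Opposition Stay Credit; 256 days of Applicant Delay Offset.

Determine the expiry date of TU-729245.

March 15, 2012

Base term: filing date + 25 years → 4 November 2010.
Processing Delay Credit: +108 days → 20 February 2011.
Opposition Stay Credit: +645 days → 26 November 2012.
Applicant Delay Offset: −256 days → 15 March 2012.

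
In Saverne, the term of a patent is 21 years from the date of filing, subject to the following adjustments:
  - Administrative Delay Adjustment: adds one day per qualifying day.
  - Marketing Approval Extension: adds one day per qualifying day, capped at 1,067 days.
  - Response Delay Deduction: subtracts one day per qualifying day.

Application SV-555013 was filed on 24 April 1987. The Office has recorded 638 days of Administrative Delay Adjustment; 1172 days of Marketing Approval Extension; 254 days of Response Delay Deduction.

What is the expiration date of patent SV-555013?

2012-04-14

Base term: filing date + 21 years → 24 April 2008.
Administrative Delay Adjustment: +638 days → 22 January 2010.
Marketing Approval Extension: 1172 days claimed exceeds the 1067-day cap, so +1067 days → 24 December 2012.
Response Delay Deduction: −254 days → 14 April 2012.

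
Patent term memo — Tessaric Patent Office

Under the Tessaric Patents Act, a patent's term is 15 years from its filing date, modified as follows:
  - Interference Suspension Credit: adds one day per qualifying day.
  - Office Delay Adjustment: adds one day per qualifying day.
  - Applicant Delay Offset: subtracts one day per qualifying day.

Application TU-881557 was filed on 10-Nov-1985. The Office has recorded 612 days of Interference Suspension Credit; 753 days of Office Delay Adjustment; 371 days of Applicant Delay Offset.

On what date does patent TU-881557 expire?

Base term: filing date + 15 years → 10 November 2000.
Interference Suspension Credit: +612 days → 15 July 2002.
Office Delay Adjustment: +753 days → 6 August 2004.
Applicant Delay Offset: −371 days → 1 August 2003.

2003-08-01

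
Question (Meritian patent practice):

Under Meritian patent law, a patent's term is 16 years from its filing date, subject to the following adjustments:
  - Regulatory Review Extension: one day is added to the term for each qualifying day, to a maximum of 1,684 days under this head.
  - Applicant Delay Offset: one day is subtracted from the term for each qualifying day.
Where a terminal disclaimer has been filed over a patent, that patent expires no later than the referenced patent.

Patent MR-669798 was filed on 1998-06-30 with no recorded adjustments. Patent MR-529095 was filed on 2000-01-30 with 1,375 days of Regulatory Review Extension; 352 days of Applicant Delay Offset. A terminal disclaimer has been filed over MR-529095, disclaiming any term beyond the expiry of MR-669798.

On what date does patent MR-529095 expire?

June 30, 2014

Natural term of MR-529095:
  Base: filing + 16 years → 30 January 2016.
  Regulatory Review Extension: 1375 days (within the 1684-day cap) → +1375 days → 5 November 2019.
  Applicant Delay Offset: −352 days → 18 November 2018.
Expiry of referenced patent MR-669798:
  Base: filing + 16 years → 30 June 2014.
Terminal disclaimer: MR-529095 expires on the earlier of 18 November 2018 and 30 June 2014.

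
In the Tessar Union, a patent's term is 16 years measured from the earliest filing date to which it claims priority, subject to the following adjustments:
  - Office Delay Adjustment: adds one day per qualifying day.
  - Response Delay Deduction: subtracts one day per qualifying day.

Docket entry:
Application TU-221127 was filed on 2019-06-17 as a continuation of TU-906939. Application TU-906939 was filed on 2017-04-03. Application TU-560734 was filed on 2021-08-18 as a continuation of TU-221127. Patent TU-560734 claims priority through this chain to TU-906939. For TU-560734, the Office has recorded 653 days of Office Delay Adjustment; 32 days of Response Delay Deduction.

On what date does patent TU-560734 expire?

Earliest priority filing: 3 April 2017.
Base term: 3 April 2017 + 16 years → 3 April 2033.
Office Delay Adjustment: +653 days → 16 January 2035.
Response Delay Deduction: −32 days → 15 December 2034.

December 15, 2034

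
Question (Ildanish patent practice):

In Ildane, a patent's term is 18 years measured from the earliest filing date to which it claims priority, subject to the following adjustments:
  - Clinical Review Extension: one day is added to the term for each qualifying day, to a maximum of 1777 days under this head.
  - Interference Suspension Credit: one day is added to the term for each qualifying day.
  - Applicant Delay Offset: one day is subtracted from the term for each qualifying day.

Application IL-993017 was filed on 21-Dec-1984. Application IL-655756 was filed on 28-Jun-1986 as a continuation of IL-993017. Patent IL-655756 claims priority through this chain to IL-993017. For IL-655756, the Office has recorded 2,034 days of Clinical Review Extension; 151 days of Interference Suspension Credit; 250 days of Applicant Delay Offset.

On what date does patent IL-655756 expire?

Earliest priority filing: 21 December 1984.
Base term: 21 December 1984 + 18 years → 21 December 2002.
Clinical Review Extension: 2034 days claimed exceeds the 1777-day cap, so +1777 days → 2 November 2007.
Interference Suspension Credit: +151 days → 1 April 2008.
Applicant Delay Offset: −250 days → 26 July 2007.

July 26, 2007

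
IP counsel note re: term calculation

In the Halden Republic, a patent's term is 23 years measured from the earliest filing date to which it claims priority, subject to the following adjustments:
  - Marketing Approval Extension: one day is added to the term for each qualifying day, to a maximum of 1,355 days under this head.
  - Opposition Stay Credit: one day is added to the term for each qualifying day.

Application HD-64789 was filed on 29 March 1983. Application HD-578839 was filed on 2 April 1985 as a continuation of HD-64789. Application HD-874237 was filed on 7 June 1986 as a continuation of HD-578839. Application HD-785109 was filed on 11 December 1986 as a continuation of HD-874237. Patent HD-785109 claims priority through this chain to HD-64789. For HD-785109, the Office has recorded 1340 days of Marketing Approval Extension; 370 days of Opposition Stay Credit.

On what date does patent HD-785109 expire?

December 3, 2010

Earliest priority filing: 29 March 1983.
Base term: 29 March 1983 + 23 years → 29 March 2006.
Marketing Approval Extension: 1340 days (within the 1355-day cap) → +1340 days → 28 November 2009.
Opposition Stay Credit: +370 days → 3 December 2010.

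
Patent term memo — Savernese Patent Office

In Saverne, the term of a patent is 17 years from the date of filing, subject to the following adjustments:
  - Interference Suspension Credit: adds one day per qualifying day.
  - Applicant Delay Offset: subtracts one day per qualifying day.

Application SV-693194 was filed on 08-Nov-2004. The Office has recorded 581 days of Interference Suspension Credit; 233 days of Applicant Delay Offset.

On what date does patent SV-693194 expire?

October 22, 2022

Base term: filing date + 17 years → 8 November 2021.
Interference Suspension Credit: +581 days → 12 June 2023.
Applicant Delay Offset: −233 days → 22 October 2022.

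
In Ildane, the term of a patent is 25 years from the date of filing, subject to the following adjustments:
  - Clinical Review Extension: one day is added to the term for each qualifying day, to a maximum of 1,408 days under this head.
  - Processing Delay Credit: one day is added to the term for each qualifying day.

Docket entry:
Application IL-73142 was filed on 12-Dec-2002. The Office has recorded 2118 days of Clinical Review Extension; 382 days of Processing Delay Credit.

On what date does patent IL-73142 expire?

2032-11-05

Base term: filing date + 25 years → 12 December 2027.
Clinical Review Extension: 2118 days claimed exceeds the 1408-day cap, so +1408 days → 20 October 2031.
Processing Delay Credit: +382 days → 5 November 2032.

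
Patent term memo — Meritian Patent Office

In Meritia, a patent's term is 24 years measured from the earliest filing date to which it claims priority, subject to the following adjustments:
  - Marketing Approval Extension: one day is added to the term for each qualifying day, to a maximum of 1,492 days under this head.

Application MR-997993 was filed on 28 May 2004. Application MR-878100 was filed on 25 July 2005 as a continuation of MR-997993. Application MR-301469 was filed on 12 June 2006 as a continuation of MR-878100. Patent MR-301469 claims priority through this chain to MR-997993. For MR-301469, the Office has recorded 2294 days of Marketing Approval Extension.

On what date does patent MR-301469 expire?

June 28, 2032

Earliest priority filing: 28 May 2004.
Base term: 28 May 2004 + 24 years → 28 May 2028.
Marketing Approval Extension: 2294 days claimed exceeds the 1492-day cap, so +1492 days → 28 June 2032.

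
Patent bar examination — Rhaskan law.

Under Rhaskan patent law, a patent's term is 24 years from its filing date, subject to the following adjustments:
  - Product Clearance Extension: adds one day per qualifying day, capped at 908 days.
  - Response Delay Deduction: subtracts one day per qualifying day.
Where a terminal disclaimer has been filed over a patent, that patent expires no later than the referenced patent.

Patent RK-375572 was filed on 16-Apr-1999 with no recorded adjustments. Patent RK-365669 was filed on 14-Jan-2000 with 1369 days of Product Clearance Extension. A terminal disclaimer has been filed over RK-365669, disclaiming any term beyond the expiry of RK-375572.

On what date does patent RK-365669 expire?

2023-04-16

Natural term of RK-365669:
  Base: filing + 24 years → 14 January 2024.
  Product Clearance Extension: 1369 days claimed exceeds the 908-day cap, so +908 days → 10 July 2026.
Expiry of referenced patent RK-375572:
  Base: filing + 24 years → 16 April 2023.
Terminal disclaimer: RK-365669 expires on the earlier of 10 July 2026 and 16 April 2023.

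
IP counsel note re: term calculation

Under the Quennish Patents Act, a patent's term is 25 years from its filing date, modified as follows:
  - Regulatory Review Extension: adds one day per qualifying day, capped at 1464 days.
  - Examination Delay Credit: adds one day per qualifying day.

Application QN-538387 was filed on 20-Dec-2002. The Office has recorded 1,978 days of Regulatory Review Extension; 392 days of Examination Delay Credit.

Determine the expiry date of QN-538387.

January 18, 2033

Base term: filing date + 25 years → 20 December 2027.
Regulatory Review Extension: 1978 days claimed exceeds the 1464-day cap, so +1464 days → 23 December 2031.
Examination Delay Credit: +392 days → 18 January 2033.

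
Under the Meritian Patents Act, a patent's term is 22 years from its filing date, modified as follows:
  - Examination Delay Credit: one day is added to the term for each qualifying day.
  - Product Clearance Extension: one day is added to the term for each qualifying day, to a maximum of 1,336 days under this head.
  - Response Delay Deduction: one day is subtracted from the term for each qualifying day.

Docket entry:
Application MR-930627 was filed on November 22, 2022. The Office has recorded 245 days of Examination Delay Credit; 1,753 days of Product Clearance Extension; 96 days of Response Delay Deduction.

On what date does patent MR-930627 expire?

Base term: filing date + 22 years → 22 November 2044.
Examination Delay Credit: +245 days → 25 July 2045.
Product Clearance Extension: 1753 days claimed exceeds the 1336-day cap, so +1336 days → 22 March 2049.
Response Delay Deduction: −96 days → 16 December 2048.

December 16, 2048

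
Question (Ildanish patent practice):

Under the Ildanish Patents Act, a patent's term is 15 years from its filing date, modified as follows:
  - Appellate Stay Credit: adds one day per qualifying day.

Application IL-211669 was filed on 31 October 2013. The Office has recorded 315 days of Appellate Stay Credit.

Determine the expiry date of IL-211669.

September 11, 2029

Base term: filing date + 15 years → 31 October 2028.
Appellate Stay Credit: +315 days → 11 September 2029.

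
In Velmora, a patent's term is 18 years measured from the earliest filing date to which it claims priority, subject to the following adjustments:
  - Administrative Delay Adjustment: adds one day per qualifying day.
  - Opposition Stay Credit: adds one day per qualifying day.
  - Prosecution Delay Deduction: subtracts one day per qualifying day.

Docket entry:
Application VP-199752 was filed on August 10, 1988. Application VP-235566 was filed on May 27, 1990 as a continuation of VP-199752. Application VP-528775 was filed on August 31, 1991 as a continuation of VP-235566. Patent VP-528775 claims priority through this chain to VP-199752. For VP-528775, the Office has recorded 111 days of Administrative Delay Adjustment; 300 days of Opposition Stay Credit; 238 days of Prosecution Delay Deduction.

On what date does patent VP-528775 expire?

Earliest priority filing: 10 August 1988.
Base term: 10 August 1988 + 18 years → 10 August 2006.
Administrative Delay Adjustment: +111 days → 29 November 2006.
Opposition Stay Credit: +300 days → 25 September 2007.
Prosecution Delay Deduction: −238 days → 30 January 2007.

January 30, 2007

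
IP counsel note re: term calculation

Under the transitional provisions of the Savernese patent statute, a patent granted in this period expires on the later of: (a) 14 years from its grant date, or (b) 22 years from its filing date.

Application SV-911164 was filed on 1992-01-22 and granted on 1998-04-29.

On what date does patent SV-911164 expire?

(a) grant + 14 years → 29 April 2012.
(b) filing + 22 years → 22 January 2014.
Later of the two: 22 January 2014.

January 22, 2014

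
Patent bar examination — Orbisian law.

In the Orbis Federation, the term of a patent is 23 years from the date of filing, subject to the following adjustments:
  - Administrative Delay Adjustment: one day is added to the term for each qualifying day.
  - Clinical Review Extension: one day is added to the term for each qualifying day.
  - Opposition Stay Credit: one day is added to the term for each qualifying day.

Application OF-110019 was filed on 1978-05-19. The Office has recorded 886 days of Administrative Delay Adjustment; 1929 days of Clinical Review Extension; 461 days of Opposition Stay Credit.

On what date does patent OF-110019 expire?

Base term: filing date + 23 years → 19 May 2001.
Administrative Delay Adjustment: +886 days → 22 October 2003.
Clinical Review Extension: +1929 days → 1 February 2009.
Opposition Stay Credit: +461 days → 8 May 2010.

2010-05-08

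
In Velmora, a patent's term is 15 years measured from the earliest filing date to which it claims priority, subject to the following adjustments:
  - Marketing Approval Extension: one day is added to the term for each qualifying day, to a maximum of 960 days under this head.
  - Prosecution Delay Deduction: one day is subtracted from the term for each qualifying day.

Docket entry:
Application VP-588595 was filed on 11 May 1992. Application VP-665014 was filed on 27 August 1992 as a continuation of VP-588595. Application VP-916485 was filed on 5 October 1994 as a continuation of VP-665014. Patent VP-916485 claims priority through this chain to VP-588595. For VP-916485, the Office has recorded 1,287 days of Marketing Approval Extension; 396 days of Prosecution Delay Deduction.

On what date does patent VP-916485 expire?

Earliest priority filing: 11 May 1992.
Base term: 11 May 1992 + 15 years → 11 May 2007.
Marketing Approval Extension: 1287 days claimed exceeds the 960-day cap, so +960 days → 26 December 2009.
Prosecution Delay Deduction: −396 days → 25 November 2008.

2008-11-25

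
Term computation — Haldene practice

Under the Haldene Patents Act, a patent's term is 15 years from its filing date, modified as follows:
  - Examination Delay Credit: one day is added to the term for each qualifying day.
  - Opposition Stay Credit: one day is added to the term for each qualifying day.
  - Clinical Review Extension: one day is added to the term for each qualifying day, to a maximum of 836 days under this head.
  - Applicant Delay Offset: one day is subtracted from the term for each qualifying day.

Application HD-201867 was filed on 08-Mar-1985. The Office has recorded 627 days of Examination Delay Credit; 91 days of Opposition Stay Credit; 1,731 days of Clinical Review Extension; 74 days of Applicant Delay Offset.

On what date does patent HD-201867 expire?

Base term: filing date + 15 years → 8 March 2000.
Examination Delay Credit: +627 days → 25 November 2001.
Opposition Stay Credit: +91 days → 24 February 2002.
Clinical Review Extension: 1731 days claimed exceeds the 836-day cap, so +836 days → 9 June 2004.
Applicant Delay Offset: −74 days → 27 March 2004.

2004-03-27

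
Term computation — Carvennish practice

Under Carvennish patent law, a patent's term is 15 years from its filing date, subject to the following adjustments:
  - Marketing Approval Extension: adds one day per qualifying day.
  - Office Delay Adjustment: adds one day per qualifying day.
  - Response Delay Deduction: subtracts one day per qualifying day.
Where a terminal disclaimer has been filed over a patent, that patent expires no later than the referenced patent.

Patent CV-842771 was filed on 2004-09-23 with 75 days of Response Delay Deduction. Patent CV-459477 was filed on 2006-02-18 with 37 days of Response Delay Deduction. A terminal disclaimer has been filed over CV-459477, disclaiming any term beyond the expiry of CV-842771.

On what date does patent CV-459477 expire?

2019-07-10

Natural term of CV-459477:
  Base: filing + 15 years → 18 February 2021.
  Response Delay Deduction: −37 days → 12 January 2021.
Expiry of referenced patent CV-842771:
  Base: filing + 15 years → 23 September 2019.
  Response Delay Deduction: −75 days → 10 July 2019.
Terminal disclaimer: CV-459477 expires on the earlier of 12 January 2021 and 10 July 2019.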